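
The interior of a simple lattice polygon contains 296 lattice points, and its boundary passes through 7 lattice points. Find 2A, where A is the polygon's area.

597

By Pick's theorem, A = I + B/2 − 1 = 296 + 7/2 − 1 = 597/2.
Hence 2A = 597.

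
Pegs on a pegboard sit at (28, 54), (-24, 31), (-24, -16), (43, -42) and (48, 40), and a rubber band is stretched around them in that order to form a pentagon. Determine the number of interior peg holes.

5073

The shoelace formula gives twice the area as |(28·31 − (-24)·54) + ((-24)·(-16) − (-24)·31) + ((-24)·(-42) − 43·(-16)) + (43·40 − 48·(-42)) + (48·54 − 28·40)| = 10196, so the area is 5098.
Along each edge there are gcd(|Δx|,|Δy|)+1 lattice points, so counting each shared vertex once the boundary has gcd(52,23) + gcd(0,47) + gcd(67,26) + gcd(5,82) + gcd(20,14) = 1+47+1+1+2 = 52.
Pick's theorem gives I = A − B/2 + 1 = 5098 − 52/2 + 1 = 5073.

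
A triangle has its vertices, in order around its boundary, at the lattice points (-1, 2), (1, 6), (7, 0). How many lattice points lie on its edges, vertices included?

The number of boundary lattice points is Σ gcd(|Δx|,|Δy|) = gcd(2,4) + gcd(6,6) + gcd(8,2) = 2+6+2 = 10.

10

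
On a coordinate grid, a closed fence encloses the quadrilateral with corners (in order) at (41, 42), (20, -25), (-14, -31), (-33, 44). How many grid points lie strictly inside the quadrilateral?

Using the shoelace formula, 2A = |(41·(-25) − 20·42) + (20·(-31) − (-14)·(-25)) + ((-14)·44 − (-33)·(-31)) + ((-33)·42 − 41·44)| = 7664, so the area is 3832.
Summing gcd(|Δx|,|Δy|) over the edges gives the boundary count: gcd(21,67) + gcd(34,6) + gcd(19,75) + gcd(74,2) = 1+2+1+2 = 6.
Pick's theorem gives I = A − B/2 + 1 = 3832 − 6/2 + 1 = 3830.

3830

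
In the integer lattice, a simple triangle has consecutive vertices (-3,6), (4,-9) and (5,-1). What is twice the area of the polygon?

71

Using the shoelace formula, 2A = |[(-3)·(-9) − 4·6] + [4·(-1) − 5·(-9)] + [5·6 − (-3)·(-1)]| = 71, so the area is 71/2.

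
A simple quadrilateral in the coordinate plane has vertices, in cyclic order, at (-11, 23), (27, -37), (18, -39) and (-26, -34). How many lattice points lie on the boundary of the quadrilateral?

7

Summing gcd(|Δx|,|Δy|) over the edges gives the boundary count: gcd(38,60) + gcd(9,2) + gcd(44,5) + gcd(15,57) = 2+1+1+3 = 7.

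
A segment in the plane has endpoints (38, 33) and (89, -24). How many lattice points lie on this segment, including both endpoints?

4

The number of lattice points on a segment between lattice points is gcd(|Δx|,|Δy|) + 1 = gcd(51,57) + 1 = 3 + 1 = 4.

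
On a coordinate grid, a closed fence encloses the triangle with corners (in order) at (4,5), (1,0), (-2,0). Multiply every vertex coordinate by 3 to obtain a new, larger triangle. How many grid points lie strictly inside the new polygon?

The shoelace formula gives twice the area as |(4·0 − 1·5) + (1·0 − (-2)·0) + ((-2)·5 − 4·0)| = 15, so the area is 15/2.
The number of boundary lattice points is Σ gcd(|Δx|,|Δy|) = gcd(3,5) + gcd(3,0) + gcd(6,5) = 1+3+1 = 5.
Scaling by 3 multiplies the area by 3² = 9 (so the new area is 67.5) and multiplies the boundary lattice-point count by 3, giving 15.
By Pick's theorem, the interior count of the dilated polygon is 67.5 − 15/2 + 1 = 61.

61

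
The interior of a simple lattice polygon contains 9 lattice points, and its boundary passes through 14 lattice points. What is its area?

Pick's theorem states A = I + B/2 − 1, so A = 9 + 14/2 − 1 = 15.

15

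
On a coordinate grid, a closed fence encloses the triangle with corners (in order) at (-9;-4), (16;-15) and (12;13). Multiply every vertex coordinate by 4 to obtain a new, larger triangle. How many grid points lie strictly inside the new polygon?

By the shoelace formula, twice the signed area is |((-9)·(-15) − 16·(-4)) + (16·13 − 12·(-15)) + (12·(-4) − (-9)·13)| = 656, so the area is 328.
Along each edge there are gcd(|Δx|,|Δy|)+1 lattice points, so counting each shared vertex once the boundary has gcd(25,11) + gcd(4,28) + gcd(21,17) = 1+4+1 = 6.
Scaling by 4 multiplies the area by 4² = 16 (so the new area is 5248) and multiplies the boundary lattice-point count by 4, giving 24.
By Pick's theorem, the interior count of the dilated polygon is 5248 − 24/2 + 1 = 5237.

5237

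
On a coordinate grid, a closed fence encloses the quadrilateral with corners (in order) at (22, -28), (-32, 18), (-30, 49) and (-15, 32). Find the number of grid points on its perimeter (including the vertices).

The number of boundary lattice points is Σ gcd(|Δx|,|Δy|) = gcd(54,46) + gcd(2,31) + gcd(15,17) + gcd(37,60) = 2+1+1+1 = 5.

5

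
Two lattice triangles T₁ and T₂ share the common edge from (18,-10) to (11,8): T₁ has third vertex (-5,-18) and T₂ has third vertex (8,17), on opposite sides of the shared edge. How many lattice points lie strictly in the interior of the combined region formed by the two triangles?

237

The union is the simple quadrilateral with vertices (18,-10), (-5,-18), (11,8), (8,17) in order.
The shoelace formula gives twice the area as |(18·(-18) − (-5)·(-10)) + ((-5)·8 − 11·(-18)) + (11·17 − 8·8) + (8·(-10) − 18·17)| = 479, so the area is 239.5.
Along each edge there are gcd(|Δx|,|Δy|)+1 lattice points, so counting each shared vertex once the boundary has gcd(23,8) + gcd(16,26) + gcd(3,9) + gcd(10,27) = 1+2+3+1 = 7.
By Pick's theorem I = A − B/2 + 1 = 239.5 − 7/2 + 1 = 237.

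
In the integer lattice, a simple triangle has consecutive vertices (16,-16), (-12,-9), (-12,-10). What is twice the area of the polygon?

28

By the shoelace formula, twice the signed area is |[16·(-9) − (-12)·(-16)] + [(-12)·(-10) − (-12)·(-9)] + [(-12)·(-16) − 16·(-10)]| = 28, so the area is 14.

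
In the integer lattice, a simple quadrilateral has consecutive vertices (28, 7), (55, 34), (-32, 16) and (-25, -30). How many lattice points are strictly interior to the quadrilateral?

The shoelace formula gives twice the area as |(28·34 − 55·7) + (55·16 − (-32)·34) + ((-32)·(-30) − (-25)·16) + ((-25)·7 − 28·(-30))| = 4560, so the area is 2280.
Summing gcd(|Δx|,|Δy|) over the edges gives the boundary count: gcd(27,27) + gcd(87,18) + gcd(7,46) + gcd(53,37) = 27+3+1+1 = 32.
Pick's theorem gives I = A − B/2 + 1 = 2280 − 32/2 + 1 = 2265.

2265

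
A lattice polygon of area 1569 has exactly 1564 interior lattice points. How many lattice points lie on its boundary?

12

Pick's theorem gives A = I + B/2 − 1, so B = 2(A − I + 1) = 2(1569 − 1564 + 1) = 12.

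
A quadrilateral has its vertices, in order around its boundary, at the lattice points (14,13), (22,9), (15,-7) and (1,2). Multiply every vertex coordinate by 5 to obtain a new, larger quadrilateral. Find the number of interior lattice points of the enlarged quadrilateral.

5321

By the shoelace formula, twice the signed area is |[14·9 − 22·13] + [22·(-7) − 15·9] + [15·2 − 1·(-7)] + [1·13 − 14·2]| = 427, so the area is 213.5.
Along each edge there are gcd(|Δx|,|Δy|)+1 lattice points, so counting each shared vertex once the boundary has gcd(8,4) + gcd(7,16) + gcd(14,9) + gcd(13,11) = 4+1+1+1 = 7.
Scaling by 5 multiplies the area by 5² = 25 (so the new area is 5337.5) and multiplies the boundary lattice-point count by 5, giving 35.
By Pick's theorem, the interior count of the dilated polygon is 5337.5 − 35/2 + 1 = 5321.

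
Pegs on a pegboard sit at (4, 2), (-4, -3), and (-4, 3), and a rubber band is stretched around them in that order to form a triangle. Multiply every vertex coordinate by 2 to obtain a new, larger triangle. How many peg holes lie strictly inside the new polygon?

89

By the shoelace formula, twice the signed area is |[4·(-3) − (-4)·2] + [(-4)·3 − (-4)·(-3)] + [(-4)·2 − 4·3]| = 48, so the area is 24.
Along each edge there are gcd(|Δx|,|Δy|)+1 lattice points, so counting each shared vertex once the boundary has gcd(8,5) + gcd(0,6) + gcd(8,1) = 1+6+1 = 8.
Scaling by 2 multiplies the area by 2² = 4 (so the new area is 96) and multiplies the boundary lattice-point count by 2, giving 16.
By Pick's theorem, the interior count of the dilated polygon is 96 − 16/2 + 1 = 89.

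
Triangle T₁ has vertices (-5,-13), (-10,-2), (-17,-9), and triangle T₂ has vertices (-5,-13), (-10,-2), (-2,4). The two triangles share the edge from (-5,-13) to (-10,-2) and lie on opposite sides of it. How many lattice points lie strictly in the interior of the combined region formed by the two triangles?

109

The union is the simple quadrilateral with vertices (-5,-13), (-17,-9), (-10,-2), (-2,4) in order.
The shoelace formula gives twice the area as |[(-5)·(-9) − (-17)·(-13)] + [(-17)·(-2) − (-10)·(-9)] + [(-10)·4 − (-2)·(-2)] + [(-2)·(-13) − (-5)·4]| = 230, so the area is 115.
Along each edge there are gcd(|Δx|,|Δy|)+1 lattice points, so counting each shared vertex once the boundary has gcd(12,4) + gcd(7,7) + gcd(8,6) + gcd(3,17) = 4+7+2+1 = 14.
By Pick's theorem I = A − B/2 + 1 = 115 − 14/2 + 1 = 109.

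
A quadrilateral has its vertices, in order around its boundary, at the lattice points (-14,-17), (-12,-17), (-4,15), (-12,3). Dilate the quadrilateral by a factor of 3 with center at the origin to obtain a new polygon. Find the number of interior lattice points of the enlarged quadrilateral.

Using the shoelace formula, 2A = |((-14)·(-17) − (-12)·(-17)) + ((-12)·15 − (-4)·(-17)) + ((-4)·3 − (-12)·15) + ((-12)·(-17) − (-14)·3)| = 200, so the area is 100.
Along each edge there are gcd(|Δx|,|Δy|)+1 lattice points, so counting each shared vertex once the boundary has gcd(2,0) + gcd(8,32) + gcd(8,12) + gcd(2,20) = 2+8+4+2 = 16.
Scaling by 3 multiplies the area by 3² = 9 (so the new area is 900) and multiplies the boundary lattice-point count by 3, giving 48.
By Pick's theorem, the interior count of the dilated polygon is 900 − 48/2 + 1 = 877.

877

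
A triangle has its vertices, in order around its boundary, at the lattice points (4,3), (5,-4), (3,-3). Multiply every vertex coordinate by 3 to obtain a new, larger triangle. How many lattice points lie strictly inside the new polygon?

55

The shoelace formula gives twice the area as |(4·(-4) − 5·3) + (5·(-3) − 3·(-4)) + (3·3 − 4·(-3))| = 13, so the area is 6.5.
The number of boundary lattice points is Σ gcd(|Δx|,|Δy|) = gcd(1,7) + gcd(2,1) + gcd(1,6) = 1+1+1 = 3.
Scaling by 3 multiplies the area by 3² = 9 (so the new area is 58.5) and multiplies the boundary lattice-point count by 3, giving 9.
By Pick's theorem, the interior count of the dilated polygon is 58.5 − 9/2 + 1 = 55.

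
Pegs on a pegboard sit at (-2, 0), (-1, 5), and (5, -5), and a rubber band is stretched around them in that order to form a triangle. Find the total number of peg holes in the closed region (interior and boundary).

23

The shoelace formula gives twice the area as |((-2)·5 − (-1)·0) + ((-1)·(-5) − 5·5) + (5·0 − (-2)·(-5))| = 40, so the area is 20.
Summing gcd(|Δx|,|Δy|) over the edges gives the boundary count: gcd(1,5) + gcd(6,10) + gcd(7,5) = 1+2+1 = 4.
Pick's theorem gives I = A − B/2 + 1 = 20 − 4/2 + 1 = 19, so the closed region contains I + B = 19 + 4 = 23 lattice points.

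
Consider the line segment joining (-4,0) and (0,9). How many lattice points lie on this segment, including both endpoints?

The number of lattice points on a segment between lattice points is gcd(|Δx|,|Δy|) + 1 = gcd(4,9) + 1 = 1 + 1 = 2.

2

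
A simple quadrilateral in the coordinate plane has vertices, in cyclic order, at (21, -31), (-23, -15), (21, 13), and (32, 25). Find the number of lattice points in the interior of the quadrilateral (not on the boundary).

The shoelace formula gives twice the area as |[21·(-15) − (-23)·(-31)] + [(-23)·13 − 21·(-15)] + [21·25 − 32·13] + [32·(-31) − 21·25]| = 2420, so the area is 1210.
Summing gcd(|Δx|,|Δy|) over the edges gives the boundary count: gcd(44,16) + gcd(44,28) + gcd(11,12) + gcd(11,56) = 4+4+1+1 = 10.
Pick's theorem gives I = A − B/2 + 1 = 1210 − 10/2 + 1 = 1206.

1206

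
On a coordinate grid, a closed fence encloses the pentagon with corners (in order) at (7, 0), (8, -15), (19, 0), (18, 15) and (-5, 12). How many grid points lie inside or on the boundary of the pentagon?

Using the shoelace formula, 2A = |(7·(-15) − 8·0) + (8·0 − 19·(-15)) + (19·15 − 18·0) + (18·12 − (-5)·15) + ((-5)·0 − 7·12)| = 672, so the area is 336.
The number of boundary lattice points is Σ gcd(|Δx|,|Δy|) = gcd(1,15) + gcd(11,15) + gcd(1,15) + gcd(23,3) + gcd(12,12) = 1+1+1+1+12 = 16.
Pick's theorem gives I = A − B/2 + 1 = 336 − 16/2 + 1 = 329, so the closed region contains I + B = 329 + 16 = 345 lattice points.

345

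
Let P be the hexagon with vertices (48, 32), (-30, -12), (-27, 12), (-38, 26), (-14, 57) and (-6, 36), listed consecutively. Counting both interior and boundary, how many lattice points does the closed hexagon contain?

2221

The shoelace formula gives twice the area as |[48·(-12) − (-30)·32] + [(-30)·12 − (-27)·(-12)] + [(-27)·26 − (-38)·12] + [(-38)·57 − (-14)·26] + [(-14)·36 − (-6)·57] + [(-6)·32 − 48·36]| = 4430, so the area is 2215.
Summing gcd(|Δx|,|Δy|) over the edges gives the boundary count: gcd(78,44) + gcd(3,24) + gcd(11,14) + gcd(24,31) + gcd(8,21) + gcd(54,4) = 2+3+1+1+1+2 = 10.
Pick's theorem gives I = A − B/2 + 1 = 2215 − 10/2 + 1 = 2211, so the closed region contains I + B = 2211 + 10 = 2221 lattice points.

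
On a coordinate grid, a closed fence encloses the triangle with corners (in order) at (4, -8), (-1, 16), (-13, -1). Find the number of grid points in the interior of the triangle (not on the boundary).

186

Using the shoelace formula, 2A = |[4·16 − (-1)·(-8)] + [(-1)·(-1) − (-13)·16] + [(-13)·(-8) − 4·(-1)]| = 373, so the area is 373/2.
The number of boundary lattice points is Σ gcd(|Δx|,|Δy|) = gcd(5,24) + gcd(12,17) + gcd(17,7) = 1+1+1 = 3.
Pick's theorem gives I = A − B/2 + 1 = 373/2 − 3/2 + 1 = 186.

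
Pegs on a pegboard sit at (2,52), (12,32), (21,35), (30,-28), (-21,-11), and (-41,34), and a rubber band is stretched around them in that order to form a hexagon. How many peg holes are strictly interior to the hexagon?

By the shoelace formula, twice the signed area is |[2·32 − 12·52] + [12·35 − 21·32] + [21·(-28) − 30·35] + [30·(-11) − (-21)·(-28)] + [(-21)·34 − (-41)·(-11)] + [(-41)·52 − 2·34]| = 6733, so the area is 3366.5.
The number of boundary lattice points is Σ gcd(|Δx|,|Δy|) = gcd(10,20) + gcd(9,3) + gcd(9,63) + gcd(51,17) + gcd(20,45) + gcd(43,18) = 10+3+9+17+5+1 = 45.
Pick's theorem gives I = A − B/2 + 1 = 3366.5 − 45/2 + 1 = 3345.

3345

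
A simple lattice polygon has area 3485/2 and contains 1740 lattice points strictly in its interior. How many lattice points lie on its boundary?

Pick's theorem gives A = I + B/2 − 1, so B = 2(A − I + 1) = 2(3485/2 − 1740 + 1) = 7.

7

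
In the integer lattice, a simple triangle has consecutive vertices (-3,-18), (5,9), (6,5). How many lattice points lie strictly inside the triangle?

Using the shoelace formula, 2A = |((-3)·9 − 5·(-18)) + (5·5 − 6·9) + (6·(-18) − (-3)·5)| = 59, so the area is 29.5.
The number of boundary lattice points is Σ gcd(|Δx|,|Δy|) = gcd(8,27) + gcd(1,4) + gcd(9,23) = 1+1+1 = 3.
Pick's theorem gives I = A − B/2 + 1 = 29.5 − 3/2 + 1 = 29.

29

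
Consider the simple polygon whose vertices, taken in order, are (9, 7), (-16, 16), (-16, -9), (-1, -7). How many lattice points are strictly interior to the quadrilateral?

394

By the shoelace formula, twice the signed area is |(9·16 − (-16)·7) + ((-16)·(-9) − (-16)·16) + ((-16)·(-7) − (-1)·(-9)) + ((-1)·7 − 9·(-7))| = 815, so the area is 815/2.
Along each edge there are gcd(|Δx|,|Δy|)+1 lattice points, so counting each shared vertex once the boundary has gcd(25,9) + gcd(0,25) + gcd(15,2) + gcd(10,14) = 1+25+1+2 = 29.
By Pick's theorem A = I + B/2 − 1, so I = 815/2 − 29/2 + 1 = 394.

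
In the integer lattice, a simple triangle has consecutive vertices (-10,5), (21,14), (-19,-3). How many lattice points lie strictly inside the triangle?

The shoelace formula gives twice the area as |((-10)·14 − 21·5) + (21·(-3) − (-19)·14) + ((-19)·5 − (-10)·(-3))| = 167, so the area is 167/2.
Along each edge there are gcd(|Δx|,|Δy|)+1 lattice points, so counting each shared vertex once the boundary has gcd(31,9) + gcd(40,17) + gcd(9,8) = 1+1+1 = 3.
Pick's theorem gives I = A − B/2 + 1 = 167/2 − 3/2 + 1 = 83.

83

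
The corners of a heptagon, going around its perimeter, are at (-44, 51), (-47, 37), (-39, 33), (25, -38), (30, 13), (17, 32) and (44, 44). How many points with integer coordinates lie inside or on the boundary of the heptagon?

By the shoelace formula, twice the signed area is |[(-44)·37 − (-47)·51] + [(-47)·33 − (-39)·37] + [(-39)·(-38) − 25·33] + [25·13 − 30·(-38)] + [30·32 − 17·13] + [17·44 − 44·32] + [44·51 − (-44)·44]| = 7042, so the area is 3521.
Summing gcd(|Δx|,|Δy|) over the edges gives the boundary count: gcd(3,14) + gcd(8,4) + gcd(64,71) + gcd(5,51) + gcd(13,19) + gcd(27,12) + gcd(88,7) = 1+4+1+1+1+3+1 = 12.
Pick's theorem gives I = A − B/2 + 1 = 3521 − 12/2 + 1 = 3516, so the closed region contains I + B = 3516 + 12 = 3528 lattice points.

3528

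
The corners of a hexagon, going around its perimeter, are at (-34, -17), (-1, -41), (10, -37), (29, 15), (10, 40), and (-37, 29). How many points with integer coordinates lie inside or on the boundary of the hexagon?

Using the shoelace formula, 2A = |((-34)·(-41) − (-1)·(-17)) + ((-1)·(-37) − 10·(-41)) + (10·15 − 29·(-37)) + (29·40 − 10·15) + (10·29 − (-37)·40) + ((-37)·(-17) − (-34)·29)| = 7442, so the area is 3721.
Along each edge there are gcd(|Δx|,|Δy|)+1 lattice points, so counting each shared vertex once the boundary has gcd(33,24) + gcd(11,4) + gcd(19,52) + gcd(19,25) + gcd(47,11) + gcd(3,46) = 3+1+1+1+1+1 = 8.
Pick's theorem gives I = A − B/2 + 1 = 3721 − 8/2 + 1 = 3718, so the closed region contains I + B = 3718 + 8 = 3726 lattice points.

3726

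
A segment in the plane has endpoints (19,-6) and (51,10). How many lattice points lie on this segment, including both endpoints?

The number of lattice points on a segment between lattice points is gcd(|Δx|,|Δy|) + 1 = gcd(32,16) + 1 = 16 + 1 = 17.

17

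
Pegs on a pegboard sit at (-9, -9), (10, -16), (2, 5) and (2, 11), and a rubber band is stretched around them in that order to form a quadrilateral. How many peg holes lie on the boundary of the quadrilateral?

9

The number of boundary lattice points is Σ gcd(|Δx|,|Δy|) = gcd(19,7) + gcd(8,21) + gcd(0,6) + gcd(11,20) = 1+1+6+1 = 9.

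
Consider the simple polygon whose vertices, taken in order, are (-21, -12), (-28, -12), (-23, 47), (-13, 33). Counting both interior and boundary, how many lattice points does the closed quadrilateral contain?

The shoelace formula gives twice the area as |[(-21)·(-12) − (-28)·(-12)] + [(-28)·47 − (-23)·(-12)] + [(-23)·33 − (-13)·47] + [(-13)·(-12) − (-21)·33]| = 975, so the area is 487.5.
Summing gcd(|Δx|,|Δy|) over the edges gives the boundary count: gcd(7,0) + gcd(5,59) + gcd(10,14) + gcd(8,45) = 7+1+2+1 = 11.
Pick's theorem gives I = A − B/2 + 1 = 487.5 − 11/2 + 1 = 483, so the closed region contains I + B = 483 + 11 = 494 lattice points.

494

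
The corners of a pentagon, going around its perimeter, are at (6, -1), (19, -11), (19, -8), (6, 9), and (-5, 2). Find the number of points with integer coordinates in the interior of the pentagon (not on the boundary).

137

Using the shoelace formula, 2A = |[6·(-11) − 19·(-1)] + [19·(-8) − 19·(-11)] + [19·9 − 6·(-8)] + [6·2 − (-5)·9] + [(-5)·(-1) − 6·2]| = 279, so the area is 139.5.
Along each edge there are gcd(|Δx|,|Δy|)+1 lattice points, so counting each shared vertex once the boundary has gcd(13,10) + gcd(0,3) + gcd(13,17) + gcd(11,7) + gcd(11,3) = 1+3+1+1+1 = 7.
Pick's theorem gives I = A − B/2 + 1 = 139.5 − 7/2 + 1 = 137.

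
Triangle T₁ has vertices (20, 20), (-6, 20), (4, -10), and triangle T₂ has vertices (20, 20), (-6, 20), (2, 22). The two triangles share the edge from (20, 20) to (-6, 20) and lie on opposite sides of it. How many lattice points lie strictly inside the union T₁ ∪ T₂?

The union is the simple quadrilateral with vertices (20, 20), (4, -10), (-6, 20), (2, 22) in order.
By the shoelace formula, twice the signed area is |[20·(-10) − 4·20] + [4·20 − (-6)·(-10)] + [(-6)·22 − 2·20] + [2·20 − 20·22]| = 832, so the area is 416.
Summing gcd(|Δx|,|Δy|) over the edges gives the boundary count: gcd(16,30) + gcd(10,30) + gcd(8,2) + gcd(18,2) = 2+10+2+2 = 16.
By Pick's theorem I = A − B/2 + 1 = 416 − 16/2 + 1 = 409.

409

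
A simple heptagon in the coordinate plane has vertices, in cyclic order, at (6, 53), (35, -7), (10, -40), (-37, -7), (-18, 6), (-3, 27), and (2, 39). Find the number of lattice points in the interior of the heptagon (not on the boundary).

The shoelace formula gives twice the area as |(6·(-7) − 35·53) + (35·(-40) − 10·(-7)) + (10·(-7) − (-37)·(-40)) + ((-37)·6 − (-18)·(-7)) + ((-18)·27 − (-3)·6) + ((-3)·39 − 2·27) + (2·53 − 6·39)| = 5892, so the area is 2946.
Summing gcd(|Δx|,|Δy|) over the edges gives the boundary count: gcd(29,60) + gcd(25,33) + gcd(47,33) + gcd(19,13) + gcd(15,21) + gcd(5,12) + gcd(4,14) = 1+1+1+1+3+1+2 = 10.
By Pick's theorem A = I + B/2 − 1, so I = 2946 − 10/2 + 1 = 2942.

2942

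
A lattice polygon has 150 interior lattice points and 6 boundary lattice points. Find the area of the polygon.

152

By Pick's theorem, A = I + B/2 − 1 = 150 + 6/2 − 1 = 152.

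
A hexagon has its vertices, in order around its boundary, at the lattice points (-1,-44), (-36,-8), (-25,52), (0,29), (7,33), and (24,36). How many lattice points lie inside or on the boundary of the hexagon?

Using the shoelace formula, 2A = |((-1)·(-8) − (-36)·(-44)) + ((-36)·52 − (-25)·(-8)) + ((-25)·29 − 0·52) + (0·33 − 7·29) + (7·36 − 24·33) + (24·(-44) − (-1)·36)| = 6136, so the area is 3068.
Summing gcd(|Δx|,|Δy|) over the edges gives the boundary count: gcd(35,36) + gcd(11,60) + gcd(25,23) + gcd(7,4) + gcd(17,3) + gcd(25,80) = 1+1+1+1+1+5 = 10.
Pick's theorem gives I = A − B/2 + 1 = 3068 − 10/2 + 1 = 3064, so the closed region contains I + B = 3064 + 10 = 3074 lattice points.

3074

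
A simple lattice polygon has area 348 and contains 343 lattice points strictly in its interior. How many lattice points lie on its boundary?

Pick's theorem gives A = I + B/2 − 1, so B = 2(A − I + 1) = 2(348 − 343 + 1) = 12.

12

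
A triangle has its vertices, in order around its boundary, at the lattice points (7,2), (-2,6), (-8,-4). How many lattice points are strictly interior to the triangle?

55

The shoelace formula gives twice the area as |(7·6 − (-2)·2) + ((-2)·(-4) − (-8)·6) + ((-8)·2 − 7·(-4))| = 114, so the area is 57.
Along each edge there are gcd(|Δx|,|Δy|)+1 lattice points, so counting each shared vertex once the boundary has gcd(9,4) + gcd(6,10) + gcd(15,6) = 1+2+3 = 6.
Pick's theorem gives I = A − B/2 + 1 = 57 − 6/2 + 1 = 55.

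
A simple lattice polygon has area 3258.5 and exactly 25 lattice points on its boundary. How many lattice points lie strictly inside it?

Pick's theorem A = I + B/2 − 1 rearranges to I = A − B/2 + 1 = 3258.5 − 25/2 + 1 = 3247.

3247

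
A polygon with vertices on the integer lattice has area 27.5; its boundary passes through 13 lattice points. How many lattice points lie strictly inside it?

Pick's theorem A = I + B/2 − 1 rearranges to I = A − B/2 + 1 = 27.5 − 13/2 + 1 = 22.

22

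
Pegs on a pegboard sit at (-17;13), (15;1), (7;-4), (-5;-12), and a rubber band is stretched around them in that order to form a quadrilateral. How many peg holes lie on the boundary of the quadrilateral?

Summing gcd(|Δx|,|Δy|) over the edges gives the boundary count: gcd(32,12) + gcd(8,5) + gcd(12,8) + gcd(12,25) = 4+1+4+1 = 10.

10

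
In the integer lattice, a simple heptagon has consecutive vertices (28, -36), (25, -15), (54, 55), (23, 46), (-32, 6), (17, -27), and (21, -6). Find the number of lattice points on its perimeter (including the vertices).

Along each edge there are gcd(|Δx|,|Δy|)+1 lattice points, so counting each shared vertex once the boundary has gcd(3,21) + gcd(29,70) + gcd(31,9) + gcd(55,40) + gcd(49,33) + gcd(4,21) + gcd(7,30) = 3+1+1+5+1+1+1 = 13.

13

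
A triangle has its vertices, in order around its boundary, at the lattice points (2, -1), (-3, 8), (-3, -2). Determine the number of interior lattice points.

20

Using the shoelace formula, 2A = |[2·8 − (-3)·(-1)] + [(-3)·(-2) − (-3)·8] + [(-3)·(-1) − 2·(-2)]| = 50, so the area is 25.
Summing gcd(|Δx|,|Δy|) over the edges gives the boundary count: gcd(5,9) + gcd(0,10) + gcd(5,1) = 1+10+1 = 12.
By Pick's theorem A = I + B/2 − 1, so I = 25 − 12/2 + 1 = 20.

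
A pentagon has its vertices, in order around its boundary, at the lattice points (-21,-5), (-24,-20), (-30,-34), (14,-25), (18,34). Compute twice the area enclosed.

By the shoelace formula, twice the signed area is |[(-21)·(-20) − (-24)·(-5)] + [(-24)·(-34) − (-30)·(-20)] + [(-30)·(-25) − 14·(-34)] + [14·34 − 18·(-25)] + [18·(-5) − (-21)·34]| = 3292, so the area is 1646.

3292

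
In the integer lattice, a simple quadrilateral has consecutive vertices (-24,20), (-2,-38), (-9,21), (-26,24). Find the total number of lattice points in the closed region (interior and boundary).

481

Using the shoelace formula, 2A = |((-24)·(-38) − (-2)·20) + ((-2)·21 − (-9)·(-38)) + ((-9)·24 − (-26)·21) + ((-26)·20 − (-24)·24)| = 954, so the area is 477.
Along each edge there are gcd(|Δx|,|Δy|)+1 lattice points, so counting each shared vertex once the boundary has gcd(22,58) + gcd(7,59) + gcd(17,3) + gcd(2,4) = 2+1+1+2 = 6.
Pick's theorem gives I = A − B/2 + 1 = 477 − 6/2 + 1 = 475, so the closed region contains I + B = 475 + 6 = 481 lattice points.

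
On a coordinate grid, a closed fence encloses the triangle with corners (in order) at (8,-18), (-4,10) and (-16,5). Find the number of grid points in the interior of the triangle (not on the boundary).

196

Using the shoelace formula, 2A = |(8·10 − (-4)·(-18)) + ((-4)·5 − (-16)·10) + ((-16)·(-18) − 8·5)| = 396, so the area is 198.
Along each edge there are gcd(|Δx|,|Δy|)+1 lattice points, so counting each shared vertex once the boundary has gcd(12,28) + gcd(12,5) + gcd(24,23) = 4+1+1 = 6.
Pick's theorem gives I = A − B/2 + 1 = 198 − 6/2 + 1 = 196.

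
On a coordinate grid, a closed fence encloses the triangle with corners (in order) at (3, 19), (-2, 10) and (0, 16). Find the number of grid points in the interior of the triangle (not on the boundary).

4

Using the shoelace formula, 2A = |[3·10 − (-2)·19] + [(-2)·16 − 0·10] + [0·19 − 3·16]| = 12, so the area is 6.
Summing gcd(|Δx|,|Δy|) over the edges gives the boundary count: gcd(5,9) + gcd(2,6) + gcd(3,3) = 1+2+3 = 6.
By Pick's theorem A = I + B/2 − 1, so I = 6 − 6/2 + 1 = 4.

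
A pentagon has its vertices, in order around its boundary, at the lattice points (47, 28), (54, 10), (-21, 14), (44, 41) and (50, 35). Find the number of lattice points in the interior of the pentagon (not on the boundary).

Using the shoelace formula, 2A = |[47·10 − 54·28] + [54·14 − (-21)·10] + [(-21)·41 − 44·14] + [44·35 − 50·41] + [50·28 − 47·35]| = 2308, so the area is 1154.
Along each edge there are gcd(|Δx|,|Δy|)+1 lattice points, so counting each shared vertex once the boundary has gcd(7,18) + gcd(75,4) + gcd(65,27) + gcd(6,6) + gcd(3,7) = 1+1+1+6+1 = 10.
Pick's theorem gives I = A − B/2 + 1 = 1154 − 10/2 + 1 = 1150.

1150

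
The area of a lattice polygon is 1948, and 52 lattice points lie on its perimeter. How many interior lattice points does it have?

1923

Pick's theorem A = I + B/2 − 1 rearranges to I = A − B/2 + 1 = 1948 − 52/2 + 1 = 1923.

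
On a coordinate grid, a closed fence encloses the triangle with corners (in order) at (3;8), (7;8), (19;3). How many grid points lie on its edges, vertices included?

6

Summing gcd(|Δx|,|Δy|) over the edges gives the boundary count: gcd(4,0) + gcd(12,5) + gcd(16,5) = 4+1+1 = 6.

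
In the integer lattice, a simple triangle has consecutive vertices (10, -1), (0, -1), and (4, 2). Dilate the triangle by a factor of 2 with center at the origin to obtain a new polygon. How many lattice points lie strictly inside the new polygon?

47

By the shoelace formula, twice the signed area is |[10·(-1) − 0·(-1)] + [0·2 − 4·(-1)] + [4·(-1) − 10·2]| = 30, so the area is 15.
Along each edge there are gcd(|Δx|,|Δy|)+1 lattice points, so counting each shared vertex once the boundary has gcd(10,0) + gcd(4,3) + gcd(6,3) = 10+1+3 = 14.
Scaling by 2 multiplies the area by 2² = 4 (so the new area is 60) and multiplies the boundary lattice-point count by 2, giving 28.
By Pick's theorem, the interior count of the dilated polygon is 60 − 28/2 + 1 = 47.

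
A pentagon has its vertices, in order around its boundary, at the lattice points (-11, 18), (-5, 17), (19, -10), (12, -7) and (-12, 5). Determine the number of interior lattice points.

By the shoelace formula, twice the signed area is |[(-11)·17 − (-5)·18] + [(-5)·(-10) − 19·17] + [19·(-7) − 12·(-10)] + [12·5 − (-12)·(-7)] + [(-12)·18 − (-11)·5]| = 568, so the area is 284.
The number of boundary lattice points is Σ gcd(|Δx|,|Δy|) = gcd(6,1) + gcd(24,27) + gcd(7,3) + gcd(24,12) + gcd(1,13) = 1+3+1+12+1 = 18.
By Pick's theorem A = I + B/2 − 1, so I = 284 − 18/2 + 1 = 276.

276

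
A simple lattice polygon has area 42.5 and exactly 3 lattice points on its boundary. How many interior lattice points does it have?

42

From Pick's theorem, I = A − B/2 + 1 = 42.5 − 3/2 + 1 = 42.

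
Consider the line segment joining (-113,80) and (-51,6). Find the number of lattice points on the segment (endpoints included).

3

The number of lattice points on a segment between lattice points is gcd(|Δx|,|Δy|) + 1 = gcd(62,74) + 1 = 2 + 1 = 3.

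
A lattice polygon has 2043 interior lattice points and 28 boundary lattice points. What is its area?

By Pick's theorem, A = I + B/2 − 1 = 2043 + 28/2 − 1 = 2056.

2056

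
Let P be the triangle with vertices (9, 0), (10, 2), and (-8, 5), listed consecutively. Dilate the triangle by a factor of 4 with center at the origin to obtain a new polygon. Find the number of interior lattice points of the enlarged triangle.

303

Using the shoelace formula, 2A = |[9·2 − 10·0] + [10·5 − (-8)·2] + [(-8)·0 − 9·5]| = 39, so the area is 39/2.
Summing gcd(|Δx|,|Δy|) over the edges gives the boundary count: gcd(1,2) + gcd(18,3) + gcd(17,5) = 1+3+1 = 5.
Scaling by 4 multiplies the area by 4² = 16 (so the new area is 312) and multiplies the boundary lattice-point count by 4, giving 20.
By Pick's theorem, the interior count of the dilated polygon is 312 − 20/2 + 1 = 303.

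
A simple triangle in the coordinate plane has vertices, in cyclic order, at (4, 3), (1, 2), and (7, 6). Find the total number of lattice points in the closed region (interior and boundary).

7

By the shoelace formula, twice the signed area is |[4·2 − 1·3] + [1·6 − 7·2] + [7·3 − 4·6]| = 6, so the area is 3.
Along each edge there are gcd(|Δx|,|Δy|)+1 lattice points, so counting each shared vertex once the boundary has gcd(3,1) + gcd(6,4) + gcd(3,3) = 1+2+3 = 6.
Pick's theorem gives I = A − B/2 + 1 = 3 − 6/2 + 1 = 1, so the closed region contains I + B = 1 + 6 = 7 lattice points.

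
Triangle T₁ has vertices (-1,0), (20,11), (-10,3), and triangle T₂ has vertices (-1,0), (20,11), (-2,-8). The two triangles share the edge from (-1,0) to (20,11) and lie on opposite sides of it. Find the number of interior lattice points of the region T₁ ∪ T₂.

The union is the simple quadrilateral with vertices (-1,0), (-10,3), (20,11), (-2,-8) in order.
Using the shoelace formula, 2A = |[(-1)·3 − (-10)·0] + [(-10)·11 − 20·3] + [20·(-8) − (-2)·11] + [(-2)·0 − (-1)·(-8)]| = 319, so the area is 319/2.
Summing gcd(|Δx|,|Δy|) over the edges gives the boundary count: gcd(9,3) + gcd(30,8) + gcd(22,19) + gcd(1,8) = 3+2+1+1 = 7.
By Pick's theorem I = A − B/2 + 1 = 319/2 − 7/2 + 1 = 157.

157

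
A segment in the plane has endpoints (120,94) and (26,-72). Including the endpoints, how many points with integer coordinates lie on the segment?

3

The number of lattice points on a segment between lattice points is gcd(|Δx|,|Δy|) + 1 = gcd(94,166) + 1 = 2 + 1 = 3.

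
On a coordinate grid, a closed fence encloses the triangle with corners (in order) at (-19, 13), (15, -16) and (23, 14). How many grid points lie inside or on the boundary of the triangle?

The shoelace formula gives twice the area as |((-19)·(-16) − 15·13) + (15·14 − 23·(-16)) + (23·13 − (-19)·14)| = 1252, so the area is 626.
The number of boundary lattice points is Σ gcd(|Δx|,|Δy|) = gcd(34,29) + gcd(8,30) + gcd(42,1) = 1+2+1 = 4.
Pick's theorem gives I = A − B/2 + 1 = 626 − 4/2 + 1 = 625, so the closed region contains I + B = 625 + 4 = 629 lattice points.

629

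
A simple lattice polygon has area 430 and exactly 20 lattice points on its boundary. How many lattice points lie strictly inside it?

From Pick's theorem, I = A − B/2 + 1 = 430 − 20/2 + 1 = 421.

421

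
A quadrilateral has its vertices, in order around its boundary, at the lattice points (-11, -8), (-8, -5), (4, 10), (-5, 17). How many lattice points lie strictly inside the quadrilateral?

135

Using the shoelace formula, 2A = |((-11)·(-5) − (-8)·(-8)) + ((-8)·10 − 4·(-5)) + (4·17 − (-5)·10) + ((-5)·(-8) − (-11)·17)| = 276, so the area is 138.
The number of boundary lattice points is Σ gcd(|Δx|,|Δy|) = gcd(3,3) + gcd(12,15) + gcd(9,7) + gcd(6,25) = 3+3+1+1 = 8.
Pick's theorem gives I = A − B/2 + 1 = 138 − 8/2 + 1 = 135.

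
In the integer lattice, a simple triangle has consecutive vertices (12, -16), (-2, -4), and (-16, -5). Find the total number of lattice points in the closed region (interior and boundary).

94

Using the shoelace formula, 2A = |(12·(-4) − (-2)·(-16)) + ((-2)·(-5) − (-16)·(-4)) + ((-16)·(-16) − 12·(-5))| = 182, so the area is 91.
The number of boundary lattice points is Σ gcd(|Δx|,|Δy|) = gcd(14,12) + gcd(14,1) + gcd(28,11) = 2+1+1 = 4.
Pick's theorem gives I = A − B/2 + 1 = 91 − 4/2 + 1 = 90, so the closed region contains I + B = 90 + 4 = 94 lattice points.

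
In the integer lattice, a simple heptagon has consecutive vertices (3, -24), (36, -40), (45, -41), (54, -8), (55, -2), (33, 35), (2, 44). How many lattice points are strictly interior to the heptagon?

The shoelace formula gives twice the area as |[3·(-40) − 36·(-24)] + [36·(-41) − 45·(-40)] + [45·(-8) − 54·(-41)] + [54·(-2) − 55·(-8)] + [55·35 − 33·(-2)] + [33·44 − 2·35] + [2·(-24) − 3·44]| = 6447, so the area is 6447/2.
Summing gcd(|Δx|,|Δy|) over the edges gives the boundary count: gcd(33,16) + gcd(9,1) + gcd(9,33) + gcd(1,6) + gcd(22,37) + gcd(31,9) + gcd(1,68) = 1+1+3+1+1+1+1 = 9.
By Pick's theorem A = I + B/2 − 1, so I = 6447/2 − 9/2 + 1 = 3220.

3220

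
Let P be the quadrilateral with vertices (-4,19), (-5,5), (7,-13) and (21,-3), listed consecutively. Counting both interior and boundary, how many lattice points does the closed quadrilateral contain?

378

By the shoelace formula, twice the signed area is |((-4)·5 − (-5)·19) + ((-5)·(-13) − 7·5) + (7·(-3) − 21·(-13)) + (21·19 − (-4)·(-3))| = 744, so the area is 372.
Summing gcd(|Δx|,|Δy|) over the edges gives the boundary count: gcd(1,14) + gcd(12,18) + gcd(14,10) + gcd(25,22) = 1+6+2+1 = 10.
Pick's theorem gives I = A − B/2 + 1 = 372 − 10/2 + 1 = 368, so the closed region contains I + B = 368 + 10 = 378 lattice points.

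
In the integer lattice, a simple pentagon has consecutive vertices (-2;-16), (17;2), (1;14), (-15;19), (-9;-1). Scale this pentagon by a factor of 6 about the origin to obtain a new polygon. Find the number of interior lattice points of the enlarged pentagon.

19072

The shoelace formula gives twice the area as |((-2)·2 − 17·(-16)) + (17·14 − 1·2) + (1·19 − (-15)·14) + ((-15)·(-1) − (-9)·19) + ((-9)·(-16) − (-2)·(-1))| = 1061, so the area is 1061/2.
The number of boundary lattice points is Σ gcd(|Δx|,|Δy|) = gcd(19,18) + gcd(16,12) + gcd(16,5) + gcd(6,20) + gcd(7,15) = 1+4+1+2+1 = 9.
Scaling by 6 multiplies the area by 6² = 36 (so the new area is 19098) and multiplies the boundary lattice-point count by 6, giving 54.
By Pick's theorem, the interior count of the dilated polygon is 19098 − 54/2 + 1 = 19072.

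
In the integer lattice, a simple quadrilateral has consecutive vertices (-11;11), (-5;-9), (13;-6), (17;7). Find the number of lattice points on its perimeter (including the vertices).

10

Along each edge there are gcd(|Δx|,|Δy|)+1 lattice points, so counting each shared vertex once the boundary has gcd(6,20) + gcd(18,3) + gcd(4,13) + gcd(28,4) = 2+3+1+4 = 10.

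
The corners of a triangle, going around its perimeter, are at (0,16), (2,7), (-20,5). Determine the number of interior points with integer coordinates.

100

By the shoelace formula, twice the signed area is |[0·7 − 2·16] + [2·5 − (-20)·7] + [(-20)·16 − 0·5]| = 202, so the area is 101.
Summing gcd(|Δx|,|Δy|) over the edges gives the boundary count: gcd(2,9) + gcd(22,2) + gcd(20,11) = 1+2+1 = 4.
Pick's theorem gives I = A − B/2 + 1 = 101 − 4/2 + 1 = 100.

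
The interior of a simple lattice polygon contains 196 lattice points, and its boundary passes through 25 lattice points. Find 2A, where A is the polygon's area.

415

By Pick's theorem, A = I + B/2 − 1 = 196 + 25/2 − 1 = 415/2.
Hence 2A = 415.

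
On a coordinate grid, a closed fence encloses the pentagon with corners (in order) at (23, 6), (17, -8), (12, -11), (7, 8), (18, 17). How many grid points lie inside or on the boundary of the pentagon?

260

The shoelace formula gives twice the area as |(23·(-8) − 17·6) + (17·(-11) − 12·(-8)) + (12·8 − 7·(-11)) + (7·17 − 18·8) + (18·6 − 23·17)| = 512, so the area is 256.
Summing gcd(|Δx|,|Δy|) over the edges gives the boundary count: gcd(6,14) + gcd(5,3) + gcd(5,19) + gcd(11,9) + gcd(5,11) = 2+1+1+1+1 = 6.
Pick's theorem gives I = A − B/2 + 1 = 256 − 6/2 + 1 = 254, so the closed region contains I + B = 254 + 6 = 260 lattice points.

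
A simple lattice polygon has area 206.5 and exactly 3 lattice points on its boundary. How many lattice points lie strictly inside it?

Pick's theorem A = I + B/2 − 1 rearranges to I = A − B/2 + 1 = 206.5 − 3/2 + 1 = 206.

206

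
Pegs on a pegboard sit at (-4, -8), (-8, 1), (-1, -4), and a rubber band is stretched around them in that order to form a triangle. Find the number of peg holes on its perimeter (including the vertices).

3

Along each edge there are gcd(|Δx|,|Δy|)+1 lattice points, so counting each shared vertex once the boundary has gcd(4,9) + gcd(7,5) + gcd(3,4) = 1+1+1 = 3.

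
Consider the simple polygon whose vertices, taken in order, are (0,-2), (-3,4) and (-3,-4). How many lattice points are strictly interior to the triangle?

Using the shoelace formula, 2A = |[0·4 − (-3)·(-2)] + [(-3)·(-4) − (-3)·4] + [(-3)·(-2) − 0·(-4)]| = 24, so the area is 12.
Along each edge there are gcd(|Δx|,|Δy|)+1 lattice points, so counting each shared vertex once the boundary has gcd(3,6) + gcd(0,8) + gcd(3,2) = 3+8+1 = 12.
Pick's theorem gives I = A − B/2 + 1 = 12 − 12/2 + 1 = 7.

7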